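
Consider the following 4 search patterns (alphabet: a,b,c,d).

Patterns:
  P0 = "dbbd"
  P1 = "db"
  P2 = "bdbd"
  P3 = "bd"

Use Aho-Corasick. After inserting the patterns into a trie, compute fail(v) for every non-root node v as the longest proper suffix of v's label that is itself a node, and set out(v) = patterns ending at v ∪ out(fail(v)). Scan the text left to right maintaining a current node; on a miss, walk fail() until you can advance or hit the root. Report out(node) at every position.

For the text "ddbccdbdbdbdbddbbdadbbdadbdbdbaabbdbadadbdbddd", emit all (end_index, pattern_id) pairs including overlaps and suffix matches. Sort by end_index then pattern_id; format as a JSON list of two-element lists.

Construct AC machine:
Trie (insert patterns):
  n0 'ε': b→5 d→1
  n1 'd': b→2
  n2 'db': b→3  ←P1
  n3 'dbb': d→4
  n4 'dbbd': ·  ←P0
  n5 'b': d→6
  n6 'bd': b→7  ←P3
  n7 'bdb': d→8
  n8 'bdbd': ·  ←P2

Failure links (BFS by depth):
  n1('d'): parent n0 fail=0; on 'd' 0 → fail=0;  out ∅∪∅=∅
  n5('b'): parent n0 fail=0; on 'b' 0 → fail=0;  out ∅∪∅=∅
  n2('db'): parent n1 fail=0; on 'b' 0 → fail=5;  out {1}∪∅={1}
  n6('bd'): parent n5 fail=0; on 'd' 0 → fail=1;  out {3}∪∅={3}
  n3('dbb'): parent n2 fail=5; on 'b' 5→0 → fail=5;  out ∅∪∅=∅
  n7('bdb'): parent n6 fail=1; on 'b' 1 → fail=2;  out ∅∪{1}={1}
  n4('dbbd'): parent n3 fail=5; on 'd' 5 → fail=6;  out {0}∪{3}={0,3}
  n8('bdbd'): parent n7 fail=2; on 'd' 2→5 → fail=6;  out {2}∪{3}={2,3}

Run:
i=0 'd': node 0→1
i=1 'd': node 1→1 ·f
i=2 'b': node 1→2  emit P1@[1:2]
i=3 'c': node 2→0 ·f
i=4 'c': node 0→0
i=5 'd': node 0→1
i=6 'b': node 1→2  emit P1@[5:6]
i=7 'd': node 2→6 ·f  emit P3@[6:7]
i=8 'b': node 6→7  emit P1@[7:8]
i=9 'd': node 7→8  emit P2@[6:9],P3@[8:9]
i=10 'b': node 8→7 ·f  emit P1@[9:10]
i=11 'd': node 7→8  emit P2@[8:11],P3@[10:11]
i=12 'b': node 8→7 ·f  emit P1@[11:12]
i=13 'd': node 7→8  emit P2@[10:13],P3@[12:13]
i=14 'd': node 8→1 ·f
i=15 'b': node 1→2  emit P1@[14:15]
i=16 'b': node 2→3
i=17 'd': node 3→4  emit P0@[14:17],P3@[16:17]
i=18 'a': node 4→0 ·f
i=19 'd': node 0→1
i=20 'b': node 1→2  emit P1@[19:20]
i=21 'b': node 2→3
i=22 'd': node 3→4  emit P0@[19:22],P3@[21:22]
i=23 'a': node 4→0 ·f
i=24 'd': node 0→1
i=25 'b': node 1→2  emit P1@[24:25]
i=26 'd': node 2→6 ·f  emit P3@[25:26]
i=27 'b': node 6→7  emit P1@[26:27]
i=28 'd': node 7→8  emit P2@[25:28],P3@[27:28]
i=29 'b': node 8→7 ·f  emit P1@[28:29]
i=30 'a': node 7→0 ·f
i=31 'a': node 0→0
i=32 'b': node 0→5
i=33 'b': node 5→5 ·f
i=34 'd': node 5→6  emit P3@[33:34]
i=35 'b': node 6→7  emit P1@[34:35]
i=36 'a': node 7→0 ·f
i=37 'd': node 0→1
i=38 'a': node 1→0 ·f
i=39 'd': node 0→1
i=40 'b': node 1→2  emit P1@[39:40]
i=41 'd': node 2→6 ·f  emit P3@[40:41]
i=42 'b': node 6→7  emit P1@[41:42]
i=43 'd': node 7→8  emit P2@[40:43],P3@[42:43]
i=44 'd': node 8→1 ·f
i=45 'd': node 1→1 ·f

Matches: [[2,1],[6,1],[7,3],[8,1],[9,2],[9,3],[10,1],[11,2],[11,3],[12,1],[13,2],[13,3],[15,1],[17,0],[17,3],[20,1],[22,0],[22,3],[25,1],[26,3],[27,1],[28,2],[28,3],[29,1],[34,3],[35,1],[40,1],[41,3],[42,1],[43,2],[43,3]]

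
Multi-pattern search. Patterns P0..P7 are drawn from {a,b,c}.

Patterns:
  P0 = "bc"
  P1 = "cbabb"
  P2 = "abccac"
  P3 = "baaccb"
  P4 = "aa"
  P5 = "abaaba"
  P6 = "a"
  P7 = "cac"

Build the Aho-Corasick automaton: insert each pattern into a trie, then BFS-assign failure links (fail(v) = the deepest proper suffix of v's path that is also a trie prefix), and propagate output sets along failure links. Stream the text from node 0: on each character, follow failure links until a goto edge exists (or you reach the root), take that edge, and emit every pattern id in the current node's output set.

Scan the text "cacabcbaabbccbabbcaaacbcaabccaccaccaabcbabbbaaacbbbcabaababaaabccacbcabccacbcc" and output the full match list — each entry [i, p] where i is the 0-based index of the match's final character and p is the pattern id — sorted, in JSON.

Construct AC machine:
Trie nodes:
  0='ε' goto a→8 b→1 c→3
  1='b' goto a→14 c→2
  2='bc' goto ·  ←P0
  3='c' goto a→24 b→4
  4='cb' goto a→5
  5='cba' goto b→6
  6='cbab' goto b→7
  7='cbabb' goto ·  ←P1
  8='a' goto a→19 b→9  ←P6
  9='ab' goto a→20 c→10
  10='abc' goto c→11
  11='abcc' goto a→12
  12='abcca' goto c→13
  13='abccac' goto ·  ←P2
  14='ba' goto a→15
  15='baa' goto c→16
  16='baac' goto c→17
  17='baacc' goto b→18
  18='baaccb' goto ·  ←P3
  19='aa' goto ·  ←P4
  20='aba' goto a→21
  21='abaa' goto b→22
  22='abaab' goto a→23
  23='abaaba' goto ·  ←P5
  24='ca' goto c→25
  25='cac' goto ·  ←P7

BFS fail/out derivation:
  n1('b'): parent n0 fail=0; on 'b' 0 → fail=0;  out ∅∪∅=∅
  n3('c'): parent n0 fail=0; on 'c' 0 → fail=0;  out ∅∪∅=∅
  n8('a'): parent n0 fail=0; on 'a' 0 → fail=0;  out {6}∪∅={6}
  n2('bc'): parent n1 fail=0; on 'c' 0 → fail=3;  out {0}∪∅={0}
  n4('cb'): parent n3 fail=0; on 'b' 0 → fail=1;  out ∅∪∅=∅
  n9('ab'): parent n8 fail=0; on 'b' 0 → fail=1;  out ∅∪∅=∅
  n14('ba'): parent n1 fail=0; on 'a' 0 → fail=8;  out ∅∪{6}={6}
  n19('aa'): parent n8 fail=0; on 'a' 0 → fail=8;  out {4}∪{6}={4,6}
  n24('ca'): parent n3 fail=0; on 'a' 0 → fail=8;  out ∅∪{6}={6}
  n5('cba'): parent n4 fail=1; on 'a' 1 → fail=14;  out ∅∪{6}={6}
  n10('abc'): parent n9 fail=1; on 'c' 1 → fail=2;  out ∅∪{0}={0}
  n15('baa'): parent n14 fail=8; on 'a' 8 → fail=19;  out ∅∪{4,6}={4,6}
  n20('aba'): parent n9 fail=1; on 'a' 1 → fail=14;  out ∅∪{6}={6}
  n25('cac'): parent n24 fail=8; on 'c' 8→0 → fail=3;  out {7}∪∅={7}
  n6('cbab'): parent n5 fail=14; on 'b' 14→8 → fail=9;  out ∅∪∅=∅
  n11('abcc'): parent n10 fail=2; on 'c' 2→3→0 → fail=3;  out ∅∪∅=∅
  n16('baac'): parent n15 fail=19; on 'c' 19→8→0 → fail=3;  out ∅∪∅=∅
  n21('abaa'): parent n20 fail=14; on 'a' 14 → fail=15;  out ∅∪{4,6}={4,6}
  n7('cbabb'): parent n6 fail=9; on 'b' 9→1→0 → fail=1;  out {1}∪∅={1}
  n12('abcca'): parent n11 fail=3; on 'a' 3 → fail=24;  out ∅∪{6}={6}
  n17('baacc'): parent n16 fail=3; on 'c' 3→0 → fail=3;  out ∅∪∅=∅
  n22('abaab'): parent n21 fail=15; on 'b' 15→19→8 → fail=9;  out ∅∪∅=∅
  n13('abccac'): parent n12 fail=24; on 'c' 24 → fail=25;  out {2}∪{7}={2,7}
  n18('baaccb'): parent n17 fail=3; on 'b' 3 → fail=4;  out {3}∪∅={3}
  n23('abaaba'): parent n22 fail=9; on 'a' 9 → fail=20;  out {5}∪{6}={5,6}

Scan:
pos 0 'c': at 3
pos 1 'a': at 24  ** P6@[1:1]
pos 2 'c': at 25  ** P7@[0:2]
pos 3 'a': at 24 ·f  ** P6@[3:3]
pos 4 'b': at 9 ·f
pos 5 'c': at 10  ** P0@[4:5]
pos 6 'b': at 4 ·f
pos 7 'a': at 5  ** P6@[7:7]
pos 8 'a': at 15 ·f  ** P4@[7:8],P6@[8:8]
pos 9 'b': at 9 ·f
pos 10 'b': at 1 ·f
pos 11 'c': at 2  ** P0@[10:11]
pos 12 'c': at 3 ·f
pos 13 'b': at 4
pos 14 'a': at 5  ** P6@[14:14]
pos 15 'b': at 6
pos 16 'b': at 7  ** P1@[12:16]
pos 17 'c': at 2 ·f  ** P0@[16:17]
pos 18 'a': at 24 ·f  ** P6@[18:18]
pos 19 'a': at 19 ·f  ** P4@[18:19],P6@[19:19]
pos 20 'a': at 19 ·f  ** P4@[19:20],P6@[20:20]
pos 21 'c': at 3 ·f
pos 22 'b': at 4
pos 23 'c': at 2 ·f  ** P0@[22:23]
pos 24 'a': at 24 ·f  ** P6@[24:24]
pos 25 'a': at 19 ·f  ** P4@[24:25],P6@[25:25]
pos 26 'b': at 9 ·f
pos 27 'c': at 10  ** P0@[26:27]
pos 28 'c': at 11
pos 29 'a': at 12  ** P6@[29:29]
pos 30 'c': at 13  ** P2@[25:30],P7@[28:30]
pos 31 'c': at 3 ·f
pos 32 'a': at 24  ** P6@[32:32]
pos 33 'c': at 25  ** P7@[31:33]
pos 34 'c': at 3 ·f
pos 35 'a': at 24  ** P6@[35:35]
pos 36 'a': at 19 ·f  ** P4@[35:36],P6@[36:36]
pos 37 'b': at 9 ·f
pos 38 'c': at 10  ** P0@[37:38]
pos 39 'b': at 4 ·f
pos 40 'a': at 5  ** P6@[40:40]
pos 41 'b': at 6
pos 42 'b': at 7  ** P1@[38:42]
pos 43 'b': at 1 ·f
pos 44 'a': at 14  ** P6@[44:44]
pos 45 'a': at 15  ** P4@[44:45],P6@[45:45]
pos 46 'a': at 19 ·f  ** P4@[45:46],P6@[46:46]
pos 47 'c': at 3 ·f
pos 48 'b': at 4
pos 49 'b': at 1 ·f
pos 50 'b': at 1 ·f
pos 51 'c': at 2  ** P0@[50:51]
pos 52 'a': at 24 ·f  ** P6@[52:52]
pos 53 'b': at 9 ·f
pos 54 'a': at 20  ** P6@[54:54]
pos 55 'a': at 21  ** P4@[54:55],P6@[55:55]
pos 56 'b': at 22
pos 57 'a': at 23  ** P5@[52:57],P6@[57:57]
pos 58 'b': at 9 ·f
pos 59 'a': at 20  ** P6@[59:59]
pos 60 'a': at 21  ** P4@[59:60],P6@[60:60]
pos 61 'a': at 19 ·f  ** P4@[60:61],P6@[61:61]
pos 62 'b': at 9 ·f
pos 63 'c': at 10  ** P0@[62:63]
pos 64 'c': at 11
pos 65 'a': at 12  ** P6@[65:65]
pos 66 'c': at 13  ** P2@[61:66],P7@[64:66]
pos 67 'b': at 4 ·f
pos 68 'c': at 2 ·f  ** P0@[67:68]
pos 69 'a': at 24 ·f  ** P6@[69:69]
pos 70 'b': at 9 ·f
pos 71 'c': at 10  ** P0@[70:71]
pos 72 'c': at 11
pos 73 'a': at 12  ** P6@[73:73]
pos 74 'c': at 13  ** P2@[69:74],P7@[72:74]
pos 75 'b': at 4 ·f
pos 76 'c': at 2 ·f  ** P0@[75:76]
pos 77 'c': at 3 ·f

Matches: [[1,6],[2,7],[3,6],[5,0],[7,6],[8,4],[8,6],[11,0],[14,6],[16,1],[17,0],[18,6],[19,4],[19,6],[20,4],[20,6],[23,0],[24,6],[25,4],[25,6],[27,0],[29,6],[30,2],[30,7],[32,6],[33,7],[35,6],[36,4],[36,6],[38,0],[40,6],[42,1],[44,6],[45,4],[45,6],[46,4],[46,6],[51,0],[52,6],[54,6],[55,4],[55,6],[57,5],[57,6],[59,6],[60,4],[60,6],[61,4],[61,6],[63,0],[65,6],[66,2],[66,7],[68,0],[69,6],[71,0],[73,6],[74,2],[74,7],[76,0]]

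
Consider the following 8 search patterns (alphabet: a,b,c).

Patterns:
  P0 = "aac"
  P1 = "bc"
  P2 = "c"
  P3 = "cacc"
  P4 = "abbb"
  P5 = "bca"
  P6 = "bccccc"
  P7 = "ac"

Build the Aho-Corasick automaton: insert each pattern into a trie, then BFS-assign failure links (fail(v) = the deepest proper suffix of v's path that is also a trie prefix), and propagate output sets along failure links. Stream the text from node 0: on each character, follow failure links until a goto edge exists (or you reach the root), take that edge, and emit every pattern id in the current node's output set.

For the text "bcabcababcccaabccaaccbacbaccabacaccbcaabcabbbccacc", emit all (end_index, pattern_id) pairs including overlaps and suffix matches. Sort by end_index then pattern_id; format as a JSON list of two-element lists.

Construct AC machine:
Trie nodes:
  0='ε' goto a→1 b→4 c→6
  1='a' goto a→2 b→10 c→18
  2='aa' goto c→3
  3='aac' goto ·  ←P0
  4='b' goto c→5
  5='bc' goto a→13 c→14  ←P1
  6='c' goto a→7  ←P2
  7='ca' goto c→8
  8='cac' goto c→9
  9='cacc' goto ·  ←P3
  10='ab' goto b→11
  11='abb' goto b→12
  12='abbb' goto ·  ←P4
  13='bca' goto ·  ←P5
  14='bcc' goto c→15
  15='bccc' goto c→16
  16='bcccc' goto c→17
  17='bccccc' goto ·  ←P6
  18='ac' goto ·  ←P7

BFS fail/out derivation:
  fail(1) 'a': from fail(0)=0 chase 'a': 0 ⇒ 0;  out=∅∪out(0)=∅
  fail(4) 'b': from fail(0)=0 chase 'b': 0 ⇒ 0;  out=∅∪out(0)=∅
  fail(6) 'c': from fail(0)=0 chase 'c': 0 ⇒ 0;  out={2}∪out(0)={2}
  fail(2) 'aa': from fail(1)=0 chase 'a': 0 ⇒ 1;  out=∅∪out(1)=∅
  fail(5) 'bc': from fail(4)=0 chase 'c': 0 ⇒ 6;  out={1}∪out(6)={1,2}
  fail(7) 'ca': from fail(6)=0 chase 'a': 0 ⇒ 1;  out=∅∪out(1)=∅
  fail(10) 'ab': from fail(1)=0 chase 'b': 0 ⇒ 4;  out=∅∪out(4)=∅
  fail(18) 'ac': from fail(1)=0 chase 'c': 0 ⇒ 6;  out={7}∪out(6)={2,7}
  fail(3) 'aac': from fail(2)=1 chase 'c': 1 ⇒ 18;  out={0}∪out(18)={0,2,7}
  fail(8) 'cac': from fail(7)=1 chase 'c': 1 ⇒ 18;  out=∅∪out(18)={2,7}
  fail(11) 'abb': from fail(10)=4 chase 'b': 4→0 ⇒ 4;  out=∅∪out(4)=∅
  fail(13) 'bca': from fail(5)=6 chase 'a': 6 ⇒ 7;  out={5}∪out(7)={5}
  fail(14) 'bcc': from fail(5)=6 chase 'c': 6→0 ⇒ 6;  out=∅∪out(6)={2}
  fail(9) 'cacc': from fail(8)=18 chase 'c': 18→6→0 ⇒ 6;  out={3}∪out(6)={2,3}
  fail(12) 'abbb': from fail(11)=4 chase 'b': 4→0 ⇒ 4;  out={4}∪out(4)={4}
  fail(15) 'bccc': from fail(14)=6 chase 'c': 6→0 ⇒ 6;  out=∅∪out(6)={2}
  fail(16) 'bcccc': from fail(15)=6 chase 'c': 6→0 ⇒ 6;  out=∅∪out(6)={2}
  fail(17) 'bccccc': from fail(16)=6 chase 'c': 6→0 ⇒ 6;  out={6}∪out(6)={2,6}

Run:
i=0 'b': node 0→4
i=1 'c': node 4→5  → match P1@[0:1],P2@[1:1]
i=2 'a': node 5→13  → match P5@[0:2]
i=3 'b': node 13→10 ·f
i=4 'c': node 10→5 ·f  → match P1@[3:4],P2@[4:4]
i=5 'a': node 5→13  → match P5@[3:5]
i=6 'b': node 13→10 ·f
i=7 'a': node 10→1 ·f
i=8 'b': node 1→10
i=9 'c': node 10→5 ·f  → match P1@[8:9],P2@[9:9]
i=10 'c': node 5→14  → match P2@[10:10]
i=11 'c': node 14→15  → match P2@[11:11]
i=12 'a': node 15→7 ·f
i=13 'a': node 7→2 ·f
i=14 'b': node 2→10 ·f
i=15 'c': node 10→5 ·f  → match P1@[14:15],P2@[15:15]
i=16 'c': node 5→14  → match P2@[16:16]
i=17 'a': node 14→7 ·f
i=18 'a': node 7→2 ·f
i=19 'c': node 2→3  → match P0@[17:19],P2@[19:19],P7@[18:19]
i=20 'c': node 3→6 ·f  → match P2@[20:20]
i=21 'b': node 6→4 ·f
i=22 'a': node 4→1 ·f
i=23 'c': node 1→18  → match P2@[23:23],P7@[22:23]
i=24 'b': node 18→4 ·f
i=25 'a': node 4→1 ·f
i=26 'c': node 1→18  → match P2@[26:26],P7@[25:26]
i=27 'c': node 18→6 ·f  → match P2@[27:27]
i=28 'a': node 6→7
i=29 'b': node 7→10 ·f
i=30 'a': node 10→1 ·f
i=31 'c': node 1→18  → match P2@[31:31],P7@[30:31]
i=32 'a': node 18→7 ·f
i=33 'c': node 7→8  → match P2@[33:33],P7@[32:33]
i=34 'c': node 8→9  → match P2@[34:34],P3@[31:34]
i=35 'b': node 9→4 ·f
i=36 'c': node 4→5  → match P1@[35:36],P2@[36:36]
i=37 'a': node 5→13  → match P5@[35:37]
i=38 'a': node 13→2 ·f
i=39 'b': node 2→10 ·f
i=40 'c': node 10→5 ·f  → match P1@[39:40],P2@[40:40]
i=41 'a': node 5→13  → match P5@[39:41]
i=42 'b': node 13→10 ·f
i=43 'b': node 10→11
i=44 'b': node 11→12  → match P4@[41:44]
i=45 'c': node 12→5 ·f  → match P1@[44:45],P2@[45:45]
i=46 'c': node 5→14  → match P2@[46:46]
i=47 'a': node 14→7 ·f
i=48 'c': node 7→8  → match P2@[48:48],P7@[47:48]
i=49 'c': node 8→9  → match P2@[49:49],P3@[46:49]

Matches: [[1,1],[1,2],[2,5],[4,1],[4,2],[5,5],[9,1],[9,2],[10,2],[11,2],[15,1],[15,2],[16,2],[19,0],[19,2],[19,7],[20,2],[23,2],[23,7],[26,2],[26,7],[27,2],[31,2],[31,7],[33,2],[33,7],[34,2],[34,3],[36,1],[36,2],[37,5],[40,1],[40,2],[41,5],[44,4],[45,1],[45,2],[46,2],[48,2],[48,7],[49,2],[49,3]]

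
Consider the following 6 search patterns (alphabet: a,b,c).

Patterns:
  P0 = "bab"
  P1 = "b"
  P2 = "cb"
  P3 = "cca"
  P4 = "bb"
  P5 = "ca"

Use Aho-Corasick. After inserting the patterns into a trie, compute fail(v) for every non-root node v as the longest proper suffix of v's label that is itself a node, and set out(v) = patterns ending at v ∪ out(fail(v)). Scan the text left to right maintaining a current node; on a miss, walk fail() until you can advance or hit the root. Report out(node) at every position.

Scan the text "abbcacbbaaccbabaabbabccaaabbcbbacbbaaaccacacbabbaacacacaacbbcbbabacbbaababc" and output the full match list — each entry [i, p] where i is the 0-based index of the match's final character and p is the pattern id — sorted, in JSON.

Build automaton:
Trie (insert patterns):
  0='ε' goto b→1 c→4
  1='b' goto a→2 b→8  [P1 ends]
  2='ba' goto b→3
  3='bab' goto ·  [P0 ends]
  4='c' goto a→9 b→5 c→6
  5='cb' goto ·  [P2 ends]
  6='cc' goto a→7
  7='cca' goto ·  [P3 ends]
  8='bb' goto ·  [P4 ends]
  9='ca' goto ·  [P5 ends]

BFS fail/out derivation:
  fail(1) 'b': from fail(0)=0 chase 'b': 0 ⇒ 0;  out={1}∪out(0)={1}
  fail(4) 'c': from fail(0)=0 chase 'c': 0 ⇒ 0;  out=∅∪out(0)=∅
  fail(2) 'ba': from fail(1)=0 chase 'a': 0 ⇒ 0;  out=∅∪out(0)=∅
  fail(5) 'cb': from fail(4)=0 chase 'b': 0 ⇒ 1;  out={2}∪out(1)={1,2}
  fail(6) 'cc': from fail(4)=0 chase 'c': 0 ⇒ 4;  out=∅∪out(4)=∅
  fail(8) 'bb': from fail(1)=0 chase 'b': 0 ⇒ 1;  out={4}∪out(1)={1,4}
  fail(9) 'ca': from fail(4)=0 chase 'a': 0 ⇒ 0;  out={5}∪out(0)={5}
  fail(3) 'bab': from fail(2)=0 chase 'b': 0 ⇒ 1;  out={0}∪out(1)={0,1}
  fail(7) 'cca': from fail(6)=4 chase 'a': 4 ⇒ 9;  out={3}∪out(9)={3,5}

Scan:
pos 0 'a': at 0
pos 1 'b': at 1  emit P1@[1:1]
pos 2 'b': at 8  emit P1@[2:2],P4@[1:2]
pos 3 'c': at 4 (fail-walked)
pos 4 'a': at 9  emit P5@[3:4]
pos 5 'c': at 4 (fail-walked)
pos 6 'b': at 5  emit P1@[6:6],P2@[5:6]
pos 7 'b': at 8 (fail-walked)  emit P1@[7:7],P4@[6:7]
pos 8 'a': at 2 (fail-walked)
pos 9 'a': at 0 (fail-walked)
pos 10 'c': at 4
pos 11 'c': at 6
pos 12 'b': at 5 (fail-walked)  emit P1@[12:12],P2@[11:12]
pos 13 'a': at 2 (fail-walked)
pos 14 'b': at 3  emit P0@[12:14],P1@[14:14]
pos 15 'a': at 2 (fail-walked)
pos 16 'a': at 0 (fail-walked)
pos 17 'b': at 1  emit P1@[17:17]
pos 18 'b': at 8  emit P1@[18:18],P4@[17:18]
pos 19 'a': at 2 (fail-walked)
pos 20 'b': at 3  emit P0@[18:20],P1@[20:20]
pos 21 'c': at 4 (fail-walked)
pos 22 'c': at 6
pos 23 'a': at 7  emit P3@[21:23],P5@[22:23]
pos 24 'a': at 0 (fail-walked)
pos 25 'a': at 0
pos 26 'b': at 1  emit P1@[26:26]
pos 27 'b': at 8  emit P1@[27:27],P4@[26:27]
pos 28 'c': at 4 (fail-walked)
pos 29 'b': at 5  emit P1@[29:29],P2@[28:29]
pos 30 'b': at 8 (fail-walked)  emit P1@[30:30],P4@[29:30]
pos 31 'a': at 2 (fail-walked)
pos 32 'c': at 4 (fail-walked)
pos 33 'b': at 5  emit P1@[33:33],P2@[32:33]
pos 34 'b': at 8 (fail-walked)  emit P1@[34:34],P4@[33:34]
pos 35 'a': at 2 (fail-walked)
pos 36 'a': at 0 (fail-walked)
pos 37 'a': at 0
pos 38 'c': at 4
pos 39 'c': at 6
pos 40 'a': at 7  emit P3@[38:40],P5@[39:40]
pos 41 'c': at 4 (fail-walked)
pos 42 'a': at 9  emit P5@[41:42]
pos 43 'c': at 4 (fail-walked)
pos 44 'b': at 5  emit P1@[44:44],P2@[43:44]
pos 45 'a': at 2 (fail-walked)
pos 46 'b': at 3  emit P0@[44:46],P1@[46:46]
pos 47 'b': at 8 (fail-walked)  emit P1@[47:47],P4@[46:47]
pos 48 'a': at 2 (fail-walked)
pos 49 'a': at 0 (fail-walked)
pos 50 'c': at 4
pos 51 'a': at 9  emit P5@[50:51]
pos 52 'c': at 4 (fail-walked)
pos 53 'a': at 9  emit P5@[52:53]
pos 54 'c': at 4 (fail-walked)
pos 55 'a': at 9  emit P5@[54:55]
pos 56 'a': at 0 (fail-walked)
pos 57 'c': at 4
pos 58 'b': at 5  emit P1@[58:58],P2@[57:58]
pos 59 'b': at 8 (fail-walked)  emit P1@[59:59],P4@[58:59]
pos 60 'c': at 4 (fail-walked)
pos 61 'b': at 5  emit P1@[61:61],P2@[60:61]
pos 62 'b': at 8 (fail-walked)  emit P1@[62:62],P4@[61:62]
pos 63 'a': at 2 (fail-walked)
pos 64 'b': at 3  emit P0@[62:64],P1@[64:64]
pos 65 'a': at 2 (fail-walked)
pos 66 'c': at 4 (fail-walked)
pos 67 'b': at 5  emit P1@[67:67],P2@[66:67]
pos 68 'b': at 8 (fail-walked)  emit P1@[68:68],P4@[67:68]
pos 69 'a': at 2 (fail-walked)
pos 70 'a': at 0 (fail-walked)
pos 71 'b': at 1  emit P1@[71:71]
pos 72 'a': at 2
pos 73 'b': at 3  emit P0@[71:73],P1@[73:73]
pos 74 'c': at 4 (fail-walked)

Matches: [[1,1],[2,1],[2,4],[4,5],[6,1],[6,2],[7,1],[7,4],[12,1],[12,2],[14,0],[14,1],[17,1],[18,1],[18,4],[20,0],[20,1],[23,3],[23,5],[26,1],[27,1],[27,4],[29,1],[29,2],[30,1],[30,4],[33,1],[33,2],[34,1],[34,4],[40,3],[40,5],[42,5],[44,1],[44,2],[46,0],[46,1],[47,1],[47,4],[51,5],[53,5],[55,5],[58,1],[58,2],[59,1],[59,4],[61,1],[61,2],[62,1],[62,4],[64,0],[64,1],[67,1],[67,2],[68,1],[68,4],[71,1],[73,0],[73,1]]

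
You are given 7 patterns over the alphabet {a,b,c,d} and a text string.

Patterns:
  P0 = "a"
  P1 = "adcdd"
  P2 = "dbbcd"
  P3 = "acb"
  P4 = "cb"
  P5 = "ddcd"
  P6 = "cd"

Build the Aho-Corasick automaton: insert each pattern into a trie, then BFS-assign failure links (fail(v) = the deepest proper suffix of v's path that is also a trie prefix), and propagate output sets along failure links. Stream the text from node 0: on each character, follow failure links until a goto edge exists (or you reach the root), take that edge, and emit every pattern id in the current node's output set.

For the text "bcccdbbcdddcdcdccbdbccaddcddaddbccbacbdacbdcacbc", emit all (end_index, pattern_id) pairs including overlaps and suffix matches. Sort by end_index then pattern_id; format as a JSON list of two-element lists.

Build automaton:
Trie nodes:
  n0 'ε': a→1 c→13 d→6
  n1 'a': c→11 d→2  [P0 ends]
  n2 'ad': c→3
  n3 'adc': d→4
  n4 'adcd': d→5
  n5 'adcdd': ·  [P1 ends]
  n6 'd': b→7 d→15
  n7 'db': b→8
  n8 'dbb': c→9
  n9 'dbbc': d→10
  n10 'dbbcd': ·  [P2 ends]
  n11 'ac': b→12
  n12 'acb': ·  [P3 ends]
  n13 'c': b→14 d→18
  n14 'cb': ·  [P4 ends]
  n15 'dd': c→16
  n16 'ddc': d→17
  n17 'ddcd': ·  [P5 ends]
  n18 'cd': ·  [P6 ends]

Failure links (BFS by depth):
  n1('a'): parent n0 fail=0; on 'a' 0 → fail=0;  out {0}∪∅={0}
  n6('d'): parent n0 fail=0; on 'd' 0 → fail=0;  out ∅∪∅=∅
  n13('c'): parent n0 fail=0; on 'c' 0 → fail=0;  out ∅∪∅=∅
  n2('ad'): parent n1 fail=0; on 'd' 0 → fail=6;  out ∅∪∅=∅
  n7('db'): parent n6 fail=0; on 'b' 0 → fail=0;  out ∅∪∅=∅
  n11('ac'): parent n1 fail=0; on 'c' 0 → fail=13;  out ∅∪∅=∅
  n14('cb'): parent n13 fail=0; on 'b' 0 → fail=0;  out {4}∪∅={4}
  n15('dd'): parent n6 fail=0; on 'd' 0 → fail=6;  out ∅∪∅=∅
  n18('cd'): parent n13 fail=0; on 'd' 0 → fail=6;  out {6}∪∅={6}
  n3('adc'): parent n2 fail=6; on 'c' 6→0 → fail=13;  out ∅∪∅=∅
  n8('dbb'): parent n7 fail=0; on 'b' 0 → fail=0;  out ∅∪∅=∅
  n12('acb'): parent n11 fail=13; on 'b' 13 → fail=14;  out {3}∪{4}={3,4}
  n16('ddc'): parent n15 fail=6; on 'c' 6→0 → fail=13;  out ∅∪∅=∅
  n4('adcd'): parent n3 fail=13; on 'd' 13 → fail=18;  out ∅∪{6}={6}
  n9('dbbc'): parent n8 fail=0; on 'c' 0 → fail=13;  out ∅∪∅=∅
  n17('ddcd'): parent n16 fail=13; on 'd' 13 → fail=18;  out {5}∪{6}={5,6}
  n5('adcdd'): parent n4 fail=18; on 'd' 18→6 → fail=15;  out {1}∪∅={1}
  n10('dbbcd'): parent n9 fail=13; on 'd' 13 → fail=18;  out {2}∪{6}={2,6}

Scan:
i=0 'b': node 0→0
i=1 'c': node 0→13
i=2 'c': node 13→13 (via fail)
i=3 'c': node 13→13 (via fail)
i=4 'd': node 13→18  → match P6@[3:4]
i=5 'b': node 18→7 (via fail)
i=6 'b': node 7→8
i=7 'c': node 8→9
i=8 'd': node 9→10  → match P2@[4:8],P6@[7:8]
i=9 'd': node 10→15 (via fail)
i=10 'd': node 15→15 (via fail)
i=11 'c': node 15→16
i=12 'd': node 16→17  → match P5@[9:12],P6@[11:12]
i=13 'c': node 17→13 (via fail)
i=14 'd': node 13→18  → match P6@[13:14]
i=15 'c': node 18→13 (via fail)
i=16 'c': node 13→13 (via fail)
i=17 'b': node 13→14  → match P4@[16:17]
i=18 'd': node 14→6 (via fail)
i=19 'b': node 6→7
i=20 'c': node 7→13 (via fail)
i=21 'c': node 13→13 (via fail)
i=22 'a': node 13→1 (via fail)  → match P0@[22:22]
i=23 'd': node 1→2
i=24 'd': node 2→15 (via fail)
i=25 'c': node 15→16
i=26 'd': node 16→17  → match P5@[23:26],P6@[25:26]
i=27 'd': node 17→15 (via fail)
i=28 'a': node 15→1 (via fail)  → match P0@[28:28]
i=29 'd': node 1→2
i=30 'd': node 2→15 (via fail)
i=31 'b': node 15→7 (via fail)
i=32 'c': node 7→13 (via fail)
i=33 'c': node 13→13 (via fail)
i=34 'b': node 13→14  → match P4@[33:34]
i=35 'a': node 14→1 (via fail)  → match P0@[35:35]
i=36 'c': node 1→11
i=37 'b': node 11→12  → match P3@[35:37],P4@[36:37]
i=38 'd': node 12→6 (via fail)
i=39 'a': node 6→1 (via fail)  → match P0@[39:39]
i=40 'c': node 1→11
i=41 'b': node 11→12  → match P3@[39:41],P4@[40:41]
i=42 'd': node 12→6 (via fail)
i=43 'c': node 6→13 (via fail)
i=44 'a': node 13→1 (via fail)  → match P0@[44:44]
i=45 'c': node 1→11
i=46 'b': node 11→12  → match P3@[44:46],P4@[45:46]
i=47 'c': node 12→13 (via fail)

Result: [[4,6],[8,2],[8,6],[12,5],[12,6],[14,6],[17,4],[22,0],[26,5],[26,6],[28,0],[34,4],[35,0],[37,3],[37,4],[39,0],[41,3],[41,4],[44,0],[46,3],[46,4]]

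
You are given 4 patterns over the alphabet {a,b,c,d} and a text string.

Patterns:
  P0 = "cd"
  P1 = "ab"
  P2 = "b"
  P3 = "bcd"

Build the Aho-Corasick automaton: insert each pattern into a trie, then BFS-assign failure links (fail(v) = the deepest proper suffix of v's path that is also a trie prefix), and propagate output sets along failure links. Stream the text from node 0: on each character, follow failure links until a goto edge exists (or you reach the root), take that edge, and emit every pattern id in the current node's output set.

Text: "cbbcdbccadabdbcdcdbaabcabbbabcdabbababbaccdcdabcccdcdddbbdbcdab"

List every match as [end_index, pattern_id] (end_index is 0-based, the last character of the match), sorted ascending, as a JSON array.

Construct AC machine:
Trie nodes:
  0='ε' goto a→3 b→5 c→1
  1='c' goto d→2
  2='cd' goto ·  [P0 ends]
  3='a' goto b→4
  4='ab' goto ·  [P1 ends]
  5='b' goto c→6  [P2 ends]
  6='bc' goto d→7
  7='bcd' goto ·  [P3 ends]

Failure links (BFS by depth):
  n1('c'): parent n0 fail=0; on 'c' 0 → fail=0;  out ∅∪∅=∅
  n3('a'): parent n0 fail=0; on 'a' 0 → fail=0;  out ∅∪∅=∅
  n5('b'): parent n0 fail=0; on 'b' 0 → fail=0;  out {2}∪∅={2}
  n2('cd'): parent n1 fail=0; on 'd' 0 → fail=0;  out {0}∪∅={0}
  n4('ab'): parent n3 fail=0; on 'b' 0 → fail=5;  out {1}∪{2}={1,2}
  n6('bc'): parent n5 fail=0; on 'c' 0 → fail=1;  out ∅∪∅=∅
  n7('bcd'): parent n6 fail=1; on 'd' 1 → fail=2;  out {3}∪{0}={0,3}

Run:
[0] read 'c'  n0⇒n1
[1] read 'b'  n1⇒n5 (fail-walked)  emit P2@[1:1]
[2] read 'b'  n5⇒n5 (fail-walked)  emit P2@[2:2]
[3] read 'c'  n5⇒n6
[4] read 'd'  n6⇒n7  emit P0@[3:4],P3@[2:4]
[5] read 'b'  n7⇒n5 (fail-walked)  emit P2@[5:5]
[6] read 'c'  n5⇒n6
[7] read 'c'  n6⇒n1 (fail-walked)
[8] read 'a'  n1⇒n3 (fail-walked)
[9] read 'd'  n3⇒n0 (fail-walked)
[10] read 'a'  n0⇒n3
[11] read 'b'  n3⇒n4  emit P1@[10:11],P2@[11:11]
[12] read 'd'  n4⇒n0 (fail-walked)
[13] read 'b'  n0⇒n5  emit P2@[13:13]
[14] read 'c'  n5⇒n6
[15] read 'd'  n6⇒n7  emit P0@[14:15],P3@[13:15]
[16] read 'c'  n7⇒n1 (fail-walked)
[17] read 'd'  n1⇒n2  emit P0@[16:17]
[18] read 'b'  n2⇒n5 (fail-walked)  emit P2@[18:18]
[19] read 'a'  n5⇒n3 (fail-walked)
[20] read 'a'  n3⇒n3 (fail-walked)
[21] read 'b'  n3⇒n4  emit P1@[20:21],P2@[21:21]
[22] read 'c'  n4⇒n6 (fail-walked)
[23] read 'a'  n6⇒n3 (fail-walked)
[24] read 'b'  n3⇒n4  emit P1@[23:24],P2@[24:24]
[25] read 'b'  n4⇒n5 (fail-walked)  emit P2@[25:25]
[26] read 'b'  n5⇒n5 (fail-walked)  emit P2@[26:26]
[27] read 'a'  n5⇒n3 (fail-walked)
[28] read 'b'  n3⇒n4  emit P1@[27:28],P2@[28:28]
[29] read 'c'  n4⇒n6 (fail-walked)
[30] read 'd'  n6⇒n7  emit P0@[29:30],P3@[28:30]
[31] read 'a'  n7⇒n3 (fail-walked)
[32] read 'b'  n3⇒n4  emit P1@[31:32],P2@[32:32]
[33] read 'b'  n4⇒n5 (fail-walked)  emit P2@[33:33]
[34] read 'a'  n5⇒n3 (fail-walked)
[35] read 'b'  n3⇒n4  emit P1@[34:35],P2@[35:35]
[36] read 'a'  n4⇒n3 (fail-walked)
[37] read 'b'  n3⇒n4  emit P1@[36:37],P2@[37:37]
[38] read 'b'  n4⇒n5 (fail-walked)  emit P2@[38:38]
[39] read 'a'  n5⇒n3 (fail-walked)
[40] read 'c'  n3⇒n1 (fail-walked)
[41] read 'c'  n1⇒n1 (fail-walked)
[42] read 'd'  n1⇒n2  emit P0@[41:42]
[43] read 'c'  n2⇒n1 (fail-walked)
[44] read 'd'  n1⇒n2  emit P0@[43:44]
[45] read 'a'  n2⇒n3 (fail-walked)
[46] read 'b'  n3⇒n4  emit P1@[45:46],P2@[46:46]
[47] read 'c'  n4⇒n6 (fail-walked)
[48] read 'c'  n6⇒n1 (fail-walked)
[49] read 'c'  n1⇒n1 (fail-walked)
[50] read 'd'  n1⇒n2  emit P0@[49:50]
[51] read 'c'  n2⇒n1 (fail-walked)
[52] read 'd'  n1⇒n2  emit P0@[51:52]
[53] read 'd'  n2⇒n0 (fail-walked)
[54] read 'd'  n0⇒n0
[55] read 'b'  n0⇒n5  emit P2@[55:55]
[56] read 'b'  n5⇒n5 (fail-walked)  emit P2@[56:56]
[57] read 'd'  n5⇒n0 (fail-walked)
[58] read 'b'  n0⇒n5  emit P2@[58:58]
[59] read 'c'  n5⇒n6
[60] read 'd'  n6⇒n7  emit P0@[59:60],P3@[58:60]
[61] read 'a'  n7⇒n3 (fail-walked)
[62] read 'b'  n3⇒n4  emit P1@[61:62],P2@[62:62]

All matches (sorted): [[1,2],[2,2],[4,0],[4,3],[5,2],[11,1],[11,2],[13,2],[15,0],[15,3],[17,0],[18,2],[21,1],[21,2],[24,1],[24,2],[25,2],[26,2],[28,1],[28,2],[30,0],[30,3],[32,1],[32,2],[33,2],[35,1],[35,2],[37,1],[37,2],[38,2],[42,0],[44,0],[46,1],[46,2],[50,0],[52,0],[55,2],[56,2],[58,2],[60,0],[60,3],[62,1],[62,2]]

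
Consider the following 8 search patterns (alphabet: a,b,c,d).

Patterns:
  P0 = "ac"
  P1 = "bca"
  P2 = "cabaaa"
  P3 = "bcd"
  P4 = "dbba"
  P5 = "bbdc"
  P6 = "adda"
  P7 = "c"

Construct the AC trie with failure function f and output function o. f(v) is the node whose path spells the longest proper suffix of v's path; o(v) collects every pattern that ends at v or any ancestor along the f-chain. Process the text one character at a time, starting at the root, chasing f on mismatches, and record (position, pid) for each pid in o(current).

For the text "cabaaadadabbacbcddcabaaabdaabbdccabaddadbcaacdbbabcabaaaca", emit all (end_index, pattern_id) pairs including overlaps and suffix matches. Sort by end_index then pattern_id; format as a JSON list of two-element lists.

Build:
Trie nodes:
  0='ε' goto a→1 b→3 c→6 d→13
  1='a' goto c→2 d→20
  2='ac' goto ·  ←P0
  3='b' goto b→17 c→4
  4='bc' goto a→5 d→12
  5='bca' goto ·  ←P1
  6='c' goto a→7  ←P7
  7='ca' goto b→8
  8='cab' goto a→9
  9='caba' goto a→10
  10='cabaa' goto a→11
  11='cabaaa' goto ·  ←P2
  12='bcd' goto ·  ←P3
  13='d' goto b→14
  14='db' goto b→15
  15='dbb' goto a→16
  16='dbba' goto ·  ←P4
  17='bb' goto d→18
  18='bbd' goto c→19
  19='bbdc' goto ·  ←P5
  20='ad' goto d→21
  21='add' goto a→22
  22='adda' goto ·  ←P6

BFS fail/out derivation:
  n1('a'): parent n0 fail=0; on 'a' 0 → fail=0;  out ∅∪∅=∅
  n3('b'): parent n0 fail=0; on 'b' 0 → fail=0;  out ∅∪∅=∅
  n6('c'): parent n0 fail=0; on 'c' 0 → fail=0;  out {7}∪∅={7}
  n13('d'): parent n0 fail=0; on 'd' 0 → fail=0;  out ∅∪∅=∅
  n2('ac'): parent n1 fail=0; on 'c' 0 → fail=6;  out {0}∪{7}={0,7}
  n4('bc'): parent n3 fail=0; on 'c' 0 → fail=6;  out ∅∪{7}={7}
  n7('ca'): parent n6 fail=0; on 'a' 0 → fail=1;  out ∅∪∅=∅
  n14('db'): parent n13 fail=0; on 'b' 0 → fail=3;  out ∅∪∅=∅
  n17('bb'): parent n3 fail=0; on 'b' 0 → fail=3;  out ∅∪∅=∅
  n20('ad'): parent n1 fail=0; on 'd' 0 → fail=13;  out ∅∪∅=∅
  n5('bca'): parent n4 fail=6; on 'a' 6 → fail=7;  out {1}∪∅={1}
  n8('cab'): parent n7 fail=1; on 'b' 1→0 → fail=3;  out ∅∪∅=∅
  n12('bcd'): parent n4 fail=6; on 'd' 6→0 → fail=13;  out {3}∪∅={3}
  n15('dbb'): parent n14 fail=3; on 'b' 3 → fail=17;  out ∅∪∅=∅
  n18('bbd'): parent n17 fail=3; on 'd' 3→0 → fail=13;  out ∅∪∅=∅
  n21('add'): parent n20 fail=13; on 'd' 13→0 → fail=13;  out ∅∪∅=∅
  n9('caba'): parent n8 fail=3; on 'a' 3→0 → fail=1;  out ∅∪∅=∅
  n16('dbba'): parent n15 fail=17; on 'a' 17→3→0 → fail=1;  out {4}∪∅={4}
  n19('bbdc'): parent n18 fail=13; on 'c' 13→0 → fail=6;  out {5}∪{7}={5,7}
  n22('adda'): parent n21 fail=13; on 'a' 13→0 → fail=1;  out {6}∪∅={6}
  n10('cabaa'): parent n9 fail=1; on 'a' 1→0 → fail=1;  out ∅∪∅=∅
  n11('cabaaa'): parent n10 fail=1; on 'a' 1→0 → fail=1;  out {2}∪∅={2}

Run:
i=0 'c': node 0→6  → match P7@[0:0]
i=1 'a': node 6→7
i=2 'b': node 7→8
i=3 'a': node 8→9
i=4 'a': node 9→10
i=5 'a': node 10→11  → match P2@[0:5]
i=6 'd': node 11→20 (fail-walked)
i=7 'a': node 20→1 (fail-walked)
i=8 'd': node 1→20
i=9 'a': node 20→1 (fail-walked)
i=10 'b': node 1→3 (fail-walked)
i=11 'b': node 3→17
i=12 'a': node 17→1 (fail-walked)
i=13 'c': node 1→2  → match P0@[12:13],P7@[13:13]
i=14 'b': node 2→3 (fail-walked)
i=15 'c': node 3→4  → match P7@[15:15]
i=16 'd': node 4→12  → match P3@[14:16]
i=17 'd': node 12→13 (fail-walked)
i=18 'c': node 13→6 (fail-walked)  → match P7@[18:18]
i=19 'a': node 6→7
i=20 'b': node 7→8
i=21 'a': node 8→9
i=22 'a': node 9→10
i=23 'a': node 10→11  → match P2@[18:23]
i=24 'b': node 11→3 (fail-walked)
i=25 'd': node 3→13 (fail-walked)
i=26 'a': node 13→1 (fail-walked)
i=27 'a': node 1→1 (fail-walked)
i=28 'b': node 1→3 (fail-walked)
i=29 'b': node 3→17
i=30 'd': node 17→18
i=31 'c': node 18→19  → match P5@[28:31],P7@[31:31]
i=32 'c': node 19→6 (fail-walked)  → match P7@[32:32]
i=33 'a': node 6→7
i=34 'b': node 7→8
i=35 'a': node 8→9
i=36 'd': node 9→20 (fail-walked)
i=37 'd': node 20→21
i=38 'a': node 21→22  → match P6@[35:38]
i=39 'd': node 22→20 (fail-walked)
i=40 'b': node 20→14 (fail-walked)
i=41 'c': node 14→4 (fail-walked)  → match P7@[41:41]
i=42 'a': node 4→5  → match P1@[40:42]
i=43 'a': node 5→1 (fail-walked)
i=44 'c': node 1→2  → match P0@[43:44],P7@[44:44]
i=45 'd': node 2→13 (fail-walked)
i=46 'b': node 13→14
i=47 'b': node 14→15
i=48 'a': node 15→16  → match P4@[45:48]
i=49 'b': node 16→3 (fail-walked)
i=50 'c': node 3→4  → match P7@[50:50]
i=51 'a': node 4→5  → match P1@[49:51]
i=52 'b': node 5→8 (fail-walked)
i=53 'a': node 8→9
i=54 'a': node 9→10
i=55 'a': node 10→11  → match P2@[50:55]
i=56 'c': node 11→2 (fail-walked)  → match P0@[55:56],P7@[56:56]
i=57 'a': node 2→7 (fail-walked)

Matches: [[0,7],[5,2],[13,0],[13,7],[15,7],[16,3],[18,7],[23,2],[31,5],[31,7],[32,7],[38,6],[41,7],[42,1],[44,0],[44,7],[48,4],[50,7],[51,1],[55,2],[56,0],[56,7]]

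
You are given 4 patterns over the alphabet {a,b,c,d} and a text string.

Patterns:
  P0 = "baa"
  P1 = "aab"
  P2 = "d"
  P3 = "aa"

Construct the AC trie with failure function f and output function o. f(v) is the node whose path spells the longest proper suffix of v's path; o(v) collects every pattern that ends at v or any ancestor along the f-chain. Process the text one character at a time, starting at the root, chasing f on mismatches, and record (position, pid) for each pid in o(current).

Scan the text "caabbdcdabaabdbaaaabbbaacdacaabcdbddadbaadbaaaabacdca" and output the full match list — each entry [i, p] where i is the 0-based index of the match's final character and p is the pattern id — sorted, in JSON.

Build:
Trie nodes:
  n0 'ε': a→4 b→1 d→7
  n1 'b': a→2
  n2 'ba': a→3
  n3 'baa': ·  ←P0
  n4 'a': a→5
  n5 'aa': b→6  ←P3
  n6 'aab': ·  ←P1
  n7 'd': ·  ←P2

BFS fail/out derivation:
  n1('b'): parent n0 fail=0; on 'b' 0 → fail=0;  out ∅∪∅=∅
  n4('a'): parent n0 fail=0; on 'a' 0 → fail=0;  out ∅∪∅=∅
  n7('d'): parent n0 fail=0; on 'd' 0 → fail=0;  out {2}∪∅={2}
  n2('ba'): parent n1 fail=0; on 'a' 0 → fail=4;  out ∅∪∅=∅
  n5('aa'): parent n4 fail=0; on 'a' 0 → fail=4;  out {3}∪∅={3}
  n3('baa'): parent n2 fail=4; on 'a' 4 → fail=5;  out {0}∪{3}={0,3}
  n6('aab'): parent n5 fail=4; on 'b' 4→0 → fail=1;  out {1}∪∅={1}

Scan:
pos 0 'c': at 0
pos 1 'a': at 4
pos 2 'a': at 5  emit P3@[1:2]
pos 3 'b': at 6  emit P1@[1:3]
pos 4 'b': at 1 (via fail)
pos 5 'd': at 7 (via fail)  emit P2@[5:5]
pos 6 'c': at 0 (via fail)
pos 7 'd': at 7  emit P2@[7:7]
pos 8 'a': at 4 (via fail)
pos 9 'b': at 1 (via fail)
pos 10 'a': at 2
pos 11 'a': at 3  emit P0@[9:11],P3@[10:11]
pos 12 'b': at 6 (via fail)  emit P1@[10:12]
pos 13 'd': at 7 (via fail)  emit P2@[13:13]
pos 14 'b': at 1 (via fail)
pos 15 'a': at 2
pos 16 'a': at 3  emit P0@[14:16],P3@[15:16]
pos 17 'a': at 5 (via fail)  emit P3@[16:17]
pos 18 'a': at 5 (via fail)  emit P3@[17:18]
pos 19 'b': at 6  emit P1@[17:19]
pos 20 'b': at 1 (via fail)
pos 21 'b': at 1 (via fail)
pos 22 'a': at 2
pos 23 'a': at 3  emit P0@[21:23],P3@[22:23]
pos 24 'c': at 0 (via fail)
pos 25 'd': at 7  emit P2@[25:25]
pos 26 'a': at 4 (via fail)
pos 27 'c': at 0 (via fail)
pos 28 'a': at 4
pos 29 'a': at 5  emit P3@[28:29]
pos 30 'b': at 6  emit P1@[28:30]
pos 31 'c': at 0 (via fail)
pos 32 'd': at 7  emit P2@[32:32]
pos 33 'b': at 1 (via fail)
pos 34 'd': at 7 (via fail)  emit P2@[34:34]
pos 35 'd': at 7 (via fail)  emit P2@[35:35]
pos 36 'a': at 4 (via fail)
pos 37 'd': at 7 (via fail)  emit P2@[37:37]
pos 38 'b': at 1 (via fail)
pos 39 'a': at 2
pos 40 'a': at 3  emit P0@[38:40],P3@[39:40]
pos 41 'd': at 7 (via fail)  emit P2@[41:41]
pos 42 'b': at 1 (via fail)
pos 43 'a': at 2
pos 44 'a': at 3  emit P0@[42:44],P3@[43:44]
pos 45 'a': at 5 (via fail)  emit P3@[44:45]
pos 46 'a': at 5 (via fail)  emit P3@[45:46]
pos 47 'b': at 6  emit P1@[45:47]
pos 48 'a': at 2 (via fail)
pos 49 'c': at 0 (via fail)
pos 50 'd': at 7  emit P2@[50:50]
pos 51 'c': at 0 (via fail)
pos 52 'a': at 4

All matches (sorted): [[2,3],[3,1],[5,2],[7,2],[11,0],[11,3],[12,1],[13,2],[16,0],[16,3],[17,3],[18,3],[19,1],[23,0],[23,3],[25,2],[29,3],[30,1],[32,2],[34,2],[35,2],[37,2],[40,0],[40,3],[41,2],[44,0],[44,3],[45,3],[46,3],[47,1],[50,2]]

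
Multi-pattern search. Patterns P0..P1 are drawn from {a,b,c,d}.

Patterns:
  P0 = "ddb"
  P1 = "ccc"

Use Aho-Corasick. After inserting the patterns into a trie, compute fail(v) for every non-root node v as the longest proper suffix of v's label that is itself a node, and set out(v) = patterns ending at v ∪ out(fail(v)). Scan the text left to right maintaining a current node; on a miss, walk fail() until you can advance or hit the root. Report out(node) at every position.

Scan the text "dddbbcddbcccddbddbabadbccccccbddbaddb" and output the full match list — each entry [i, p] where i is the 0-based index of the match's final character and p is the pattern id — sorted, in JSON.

Construct AC machine:
Trie (insert patterns):
  0='ε' goto c→4 d→1
  1='d' goto d→2
  2='dd' goto b→3
  3='ddb' goto ·  ←P0
  4='c' goto c→5
  5='cc' goto c→6
  6='ccc' goto ·  ←P1

Failure links (BFS by depth):
  n1('d'): parent n0 fail=0; on 'd' 0 → fail=0;  out ∅∪∅=∅
  n4('c'): parent n0 fail=0; on 'c' 0 → fail=0;  out ∅∪∅=∅
  n2('dd'): parent n1 fail=0; on 'd' 0 → fail=1;  out ∅∪∅=∅
  n5('cc'): parent n4 fail=0; on 'c' 0 → fail=4;  out ∅∪∅=∅
  n3('ddb'): parent n2 fail=1; on 'b' 1→0 → fail=0;  out {0}∪∅={0}
  n6('ccc'): parent n5 fail=4; on 'c' 4 → fail=5;  out {1}∪∅={1}

Run:
[0] read 'd'  n0⇒n1
[1] read 'd'  n1⇒n2
[2] read 'd'  n2⇒n2 ·f
[3] read 'b'  n2⇒n3  ** P0@[1:3]
[4] read 'b'  n3⇒n0 ·f
[5] read 'c'  n0⇒n4
[6] read 'd'  n4⇒n1 ·f
[7] read 'd'  n1⇒n2
[8] read 'b'  n2⇒n3  ** P0@[6:8]
[9] read 'c'  n3⇒n4 ·f
[10] read 'c'  n4⇒n5
[11] read 'c'  n5⇒n6  ** P1@[9:11]
[12] read 'd'  n6⇒n1 ·f
[13] read 'd'  n1⇒n2
[14] read 'b'  n2⇒n3  ** P0@[12:14]
[15] read 'd'  n3⇒n1 ·f
[16] read 'd'  n1⇒n2
[17] read 'b'  n2⇒n3  ** P0@[15:17]
[18] read 'a'  n3⇒n0 ·f
[19] read 'b'  n0⇒n0
[20] read 'a'  n0⇒n0
[21] read 'd'  n0⇒n1
[22] read 'b'  n1⇒n0 ·f
[23] read 'c'  n0⇒n4
[24] read 'c'  n4⇒n5
[25] read 'c'  n5⇒n6  ** P1@[23:25]
[26] read 'c'  n6⇒n6 ·f  ** P1@[24:26]
[27] read 'c'  n6⇒n6 ·f  ** P1@[25:27]
[28] read 'c'  n6⇒n6 ·f  ** P1@[26:28]
[29] read 'b'  n6⇒n0 ·f
[30] read 'd'  n0⇒n1
[31] read 'd'  n1⇒n2
[32] read 'b'  n2⇒n3  ** P0@[30:32]
[33] read 'a'  n3⇒n0 ·f
[34] read 'd'  n0⇒n1
[35] read 'd'  n1⇒n2
[36] read 'b'  n2⇒n3  ** P0@[34:36]

Matches: [[3,0],[8,0],[11,1],[14,0],[17,0],[25,1],[26,1],[27,1],[28,1],[32,0],[36,0]]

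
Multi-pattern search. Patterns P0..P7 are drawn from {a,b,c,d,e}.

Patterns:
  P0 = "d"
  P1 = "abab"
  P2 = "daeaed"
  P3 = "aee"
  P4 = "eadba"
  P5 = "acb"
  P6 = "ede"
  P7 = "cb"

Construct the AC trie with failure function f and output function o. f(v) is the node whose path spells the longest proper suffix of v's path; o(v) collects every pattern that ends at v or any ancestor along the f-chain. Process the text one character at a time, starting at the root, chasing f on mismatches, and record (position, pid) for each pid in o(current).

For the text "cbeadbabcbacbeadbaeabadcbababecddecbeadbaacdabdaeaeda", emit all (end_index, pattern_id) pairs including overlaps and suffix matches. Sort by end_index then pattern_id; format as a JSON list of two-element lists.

Construct AC machine:
Trie (insert patterns):
  0='ε' goto a→2 c→22 d→1 e→13
  1='d' goto a→6  [P0 ends]
  2='a' goto b→3 c→18 e→11
  3='ab' goto a→4
  4='aba' goto b→5
  5='abab' goto ·  [P1 ends]
  6='da' goto e→7
  7='dae' goto a→8
  8='daea' goto e→9
  9='daeae' goto d→10
  10='daeaed' goto ·  [P2 ends]
  11='ae' goto e→12
  12='aee' goto ·  [P3 ends]
  13='e' goto a→14 d→20
  14='ea' goto d→15
  15='ead' goto b→16
  16='eadb' goto a→17
  17='eadba' goto ·  [P4 ends]
  18='ac' goto b→19
  19='acb' goto ·  [P5 ends]
  20='ed' goto e→21
  21='ede' goto ·  [P6 ends]
  22='c' goto b→23
  23='cb' goto ·  [P7 ends]

Failure links (BFS by depth):
  n1('d'): parent n0 fail=0; on 'd' 0 → fail=0;  out {0}∪∅={0}
  n2('a'): parent n0 fail=0; on 'a' 0 → fail=0;  out ∅∪∅=∅
  n13('e'): parent n0 fail=0; on 'e' 0 → fail=0;  out ∅∪∅=∅
  n22('c'): parent n0 fail=0; on 'c' 0 → fail=0;  out ∅∪∅=∅
  n3('ab'): parent n2 fail=0; on 'b' 0 → fail=0;  out ∅∪∅=∅
  n6('da'): parent n1 fail=0; on 'a' 0 → fail=2;  out ∅∪∅=∅
  n11('ae'): parent n2 fail=0; on 'e' 0 → fail=13;  out ∅∪∅=∅
  n14('ea'): parent n13 fail=0; on 'a' 0 → fail=2;  out ∅∪∅=∅
  n18('ac'): parent n2 fail=0; on 'c' 0 → fail=22;  out ∅∪∅=∅
  n20('ed'): parent n13 fail=0; on 'd' 0 → fail=1;  out ∅∪{0}={0}
  n23('cb'): parent n22 fail=0; on 'b' 0 → fail=0;  out {7}∪∅={7}
  n4('aba'): parent n3 fail=0; on 'a' 0 → fail=2;  out ∅∪∅=∅
  n7('dae'): parent n6 fail=2; on 'e' 2 → fail=11;  out ∅∪∅=∅
  n12('aee'): parent n11 fail=13; on 'e' 13→0 → fail=13;  out {3}∪∅={3}
  n15('ead'): parent n14 fail=2; on 'd' 2→0 → fail=1;  out ∅∪{0}={0}
  n19('acb'): parent n18 fail=22; on 'b' 22 → fail=23;  out {5}∪{7}={5,7}
  n21('ede'): parent n20 fail=1; on 'e' 1→0 → fail=13;  out {6}∪∅={6}
  n5('abab'): parent n4 fail=2; on 'b' 2 → fail=3;  out {1}∪∅={1}
  n8('daea'): parent n7 fail=11; on 'a' 11→13 → fail=14;  out ∅∪∅=∅
  n16('eadb'): parent n15 fail=1; on 'b' 1→0 → fail=0;  out ∅∪∅=∅
  n9('daeae'): parent n8 fail=14; on 'e' 14→2 → fail=11;  out ∅∪∅=∅
  n17('eadba'): parent n16 fail=0; on 'a' 0 → fail=2;  out {4}∪∅={4}
  n10('daeaed'): parent n9 fail=11; on 'd' 11→13 → fail=20;  out {2}∪{0}={0,2}

Text stream:
[0] read 'c'  n0⇒n22
[1] read 'b'  n22⇒n23  → match P7@[0:1]
[2] read 'e'  n23⇒n13 (fail-walked)
[3] read 'a'  n13⇒n14
[4] read 'd'  n14⇒n15  → match P0@[4:4]
[5] read 'b'  n15⇒n16
[6] read 'a'  n16⇒n17  → match P4@[2:6]
[7] read 'b'  n17⇒n3 (fail-walked)
[8] read 'c'  n3⇒n22 (fail-walked)
[9] read 'b'  n22⇒n23  → match P7@[8:9]
[10] read 'a'  n23⇒n2 (fail-walked)
[11] read 'c'  n2⇒n18
[12] read 'b'  n18⇒n19  → match P5@[10:12],P7@[11:12]
[13] read 'e'  n19⇒n13 (fail-walked)
[14] read 'a'  n13⇒n14
[15] read 'd'  n14⇒n15  → match P0@[15:15]
[16] read 'b'  n15⇒n16
[17] read 'a'  n16⇒n17  → match P4@[13:17]
[18] read 'e'  n17⇒n11 (fail-walked)
[19] read 'a'  n11⇒n14 (fail-walked)
[20] read 'b'  n14⇒n3 (fail-walked)
[21] read 'a'  n3⇒n4
[22] read 'd'  n4⇒n1 (fail-walked)  → match P0@[22:22]
[23] read 'c'  n1⇒n22 (fail-walked)
[24] read 'b'  n22⇒n23  → match P7@[23:24]
[25] read 'a'  n23⇒n2 (fail-walked)
[26] read 'b'  n2⇒n3
[27] read 'a'  n3⇒n4
[28] read 'b'  n4⇒n5  → match P1@[25:28]
[29] read 'e'  n5⇒n13 (fail-walked)
[30] read 'c'  n13⇒n22 (fail-walked)
[31] read 'd'  n22⇒n1 (fail-walked)  → match P0@[31:31]
[32] read 'd'  n1⇒n1 (fail-walked)  → match P0@[32:32]
[33] read 'e'  n1⇒n13 (fail-walked)
[34] read 'c'  n13⇒n22 (fail-walked)
[35] read 'b'  n22⇒n23  → match P7@[34:35]
[36] read 'e'  n23⇒n13 (fail-walked)
[37] read 'a'  n13⇒n14
[38] read 'd'  n14⇒n15  → match P0@[38:38]
[39] read 'b'  n15⇒n16
[40] read 'a'  n16⇒n17  → match P4@[36:40]
[41] read 'a'  n17⇒n2 (fail-walked)
[42] read 'c'  n2⇒n18
[43] read 'd'  n18⇒n1 (fail-walked)  → match P0@[43:43]
[44] read 'a'  n1⇒n6
[45] read 'b'  n6⇒n3 (fail-walked)
[46] read 'd'  n3⇒n1 (fail-walked)  → match P0@[46:46]
[47] read 'a'  n1⇒n6
[48] read 'e'  n6⇒n7
[49] read 'a'  n7⇒n8
[50] read 'e'  n8⇒n9
[51] read 'd'  n9⇒n10  → match P0@[51:51],P2@[46:51]
[52] read 'a'  n10⇒n6 (fail-walked)

Result: [[1,7],[4,0],[6,4],[9,7],[12,5],[12,7],[15,0],[17,4],[22,0],[24,7],[28,1],[31,0],[32,0],[35,7],[38,0],[40,4],[43,0],[46,0],[51,0],[51,2]]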